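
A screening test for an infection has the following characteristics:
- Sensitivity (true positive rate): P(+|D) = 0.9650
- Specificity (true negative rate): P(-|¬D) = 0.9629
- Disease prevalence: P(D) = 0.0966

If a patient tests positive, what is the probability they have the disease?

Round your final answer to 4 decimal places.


Let D = has disease, + = positive test

Given:
- P(D) = 0.0966 (prevalence)
- P(+|D) = 0.9650 (sensitivity)
- P(-|¬D) = 0.9629 (specificity)
- P(+|¬D) = 0.0371 (false positive rate = 1 - specificity)

Step 1: Find P(+)
P(+) = P(+|D)P(D) + P(+|¬D)P(¬D)
     = 0.9650 × 0.0966 + 0.0371 × 0.9034
     = 0.09321900 + 0.03351614
     = 0.12673514

Step 2: Apply Bayes' theorem for P(D|+)
P(D|+) = P(+|D)P(D) / P(+)
       = 0.09321900 / 0.12673514
       = 0.7355


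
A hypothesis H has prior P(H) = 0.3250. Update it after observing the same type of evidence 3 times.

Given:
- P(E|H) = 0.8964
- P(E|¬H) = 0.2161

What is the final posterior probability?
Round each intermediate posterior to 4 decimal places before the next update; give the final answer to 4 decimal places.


Sequential Bayesian updating:

Initial prior: P(H) = 0.3250

Update 1:
  P(E) = 0.8964 × 0.3250 + 0.2161 × 0.6750 = 0.29133000 + 0.14586750 = 0.43719750
  P(H|E) = 0.29133000 / 0.43719750 = 0.6664

Update 2:
  P(E) = 0.8964 × 0.6664 + 0.2161 × 0.3336 = 0.59736096 + 0.07209096 = 0.66945192
  P(H|E) = 0.59736096 / 0.66945192 = 0.8923

Update 3:
  P(E) = 0.8964 × 0.8923 + 0.2161 × 0.1077 = 0.79985772 + 0.02327397 = 0.82313169
  P(H|E) = 0.79985772 / 0.82313169 = 0.9717

Final posterior: 0.9717


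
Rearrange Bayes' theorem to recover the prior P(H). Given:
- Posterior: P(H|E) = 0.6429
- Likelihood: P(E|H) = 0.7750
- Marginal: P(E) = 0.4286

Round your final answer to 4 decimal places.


From Bayes' theorem: P(H|E) = P(E|H) × P(H) / P(E)

Rearranging for P(H):
P(H) = P(H|E) × P(E) / P(E|H)
     = 0.6429 × 0.4286 / 0.7750
     = 0.27554694 / 0.7750
     = 0.3555


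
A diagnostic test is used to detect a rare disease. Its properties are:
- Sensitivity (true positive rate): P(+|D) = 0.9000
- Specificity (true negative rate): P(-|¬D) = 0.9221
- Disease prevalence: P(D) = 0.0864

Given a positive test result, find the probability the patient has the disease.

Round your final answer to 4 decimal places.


Let D = has disease, + = positive test

Given:
- P(D) = 0.0864 (prevalence)
- P(+|D) = 0.9000 (sensitivity)
- P(-|¬D) = 0.9221 (specificity)
- P(+|¬D) = 0.0779 (false positive rate = 1 - specificity)

Step 1: Find P(+)
P(+) = P(+|D)P(D) + P(+|¬D)P(¬D)
     = 0.9000 × 0.0864 + 0.0779 × 0.9136
     = 0.07776000 + 0.07116944
     = 0.14892944

Step 2: Apply Bayes' theorem for P(D|+)
P(D|+) = P(+|D)P(D) / P(+)
       = 0.07776000 / 0.14892944
       = 0.5221


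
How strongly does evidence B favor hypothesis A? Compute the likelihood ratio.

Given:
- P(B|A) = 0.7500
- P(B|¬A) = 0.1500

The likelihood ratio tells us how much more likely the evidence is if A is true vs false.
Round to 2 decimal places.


Likelihood Ratio (LR) = P(B|A) / P(B|¬A)

LR = 0.7500 / 0.1500
   = 5.00

The evidence is 5.00 times more likely if A is true than if A is false.
Since LR > 1, the evidence supports A over ¬A.


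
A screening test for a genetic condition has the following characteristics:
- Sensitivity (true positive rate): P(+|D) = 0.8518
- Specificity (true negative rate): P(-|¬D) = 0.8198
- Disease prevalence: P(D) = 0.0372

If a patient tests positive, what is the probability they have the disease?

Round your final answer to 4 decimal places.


Let D = has disease, + = positive test

Given:
- P(D) = 0.0372 (prevalence)
- P(+|D) = 0.8518 (sensitivity)
- P(-|¬D) = 0.8198 (specificity)
- P(+|¬D) = 0.1802 (false positive rate = 1 - specificity)

Step 1: Find P(+)
P(+) = P(+|D)P(D) + P(+|¬D)P(¬D)
     = 0.8518 × 0.0372 + 0.1802 × 0.9628
     = 0.03168696 + 0.17349656
     = 0.20518352

Step 2: Apply Bayes' theorem for P(D|+)
P(D|+) = P(+|D)P(D) / P(+)
       = 0.03168696 / 0.20518352
       = 0.1544


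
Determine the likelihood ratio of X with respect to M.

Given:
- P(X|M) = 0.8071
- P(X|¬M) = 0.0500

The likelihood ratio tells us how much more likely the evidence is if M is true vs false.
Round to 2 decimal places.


Likelihood Ratio (LR) = P(X|M) / P(X|¬M)

LR = 0.8071 / 0.0500
   = 16.14

The evidence is 16.14 times more likely if M is true than if M is false.
LR > 1, so observing X raises the odds in favor of M.


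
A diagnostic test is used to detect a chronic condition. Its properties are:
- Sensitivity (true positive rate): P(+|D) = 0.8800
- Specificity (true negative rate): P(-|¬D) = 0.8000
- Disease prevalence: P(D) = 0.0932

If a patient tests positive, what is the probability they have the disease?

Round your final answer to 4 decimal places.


Let D = has disease, + = positive test

Given:
- P(D) = 0.0932 (prevalence)
- P(+|D) = 0.8800 (sensitivity)
- P(-|¬D) = 0.8000 (specificity)
- P(+|¬D) = 0.2000 (false positive rate = 1 - specificity)

Step 1: Find P(+)
P(+) = P(+|D)P(D) + P(+|¬D)P(¬D)
     = 0.8800 × 0.0932 + 0.2000 × 0.9068
     = 0.08201600 + 0.18136000
     = 0.26337600

Step 2: Apply Bayes' theorem for P(D|+)
P(D|+) = P(+|D)P(D) / P(+)
       = 0.08201600 / 0.26337600
       = 0.3114


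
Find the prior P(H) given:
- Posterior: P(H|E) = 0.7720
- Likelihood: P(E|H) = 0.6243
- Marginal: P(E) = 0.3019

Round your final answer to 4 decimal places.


From Bayes' theorem: P(H|E) = P(E|H) × P(H) / P(E)

Rearranging for P(H):
P(H) = P(H|E) × P(E) / P(E|H)
     = 0.7720 × 0.3019 / 0.6243
     = 0.23306680 / 0.6243
     = 0.3733


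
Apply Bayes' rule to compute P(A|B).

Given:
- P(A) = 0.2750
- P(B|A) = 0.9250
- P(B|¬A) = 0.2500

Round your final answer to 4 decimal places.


Bayes' theorem: P(A|B) = P(B|A) × P(A) / P(B)

Step 1: Calculate P(B) using law of total probability
P(B) = P(B|A)P(A) + P(B|¬A)P(¬A)
     = 0.9250 × 0.2750 + 0.2500 × 0.7250
     = 0.25437500 + 0.18125000
     = 0.43562500

Step 2: Apply Bayes' theorem
P(A|B) = P(B|A) × P(A) / P(B)
       = 0.25437500 / 0.43562500
       = 0.5839


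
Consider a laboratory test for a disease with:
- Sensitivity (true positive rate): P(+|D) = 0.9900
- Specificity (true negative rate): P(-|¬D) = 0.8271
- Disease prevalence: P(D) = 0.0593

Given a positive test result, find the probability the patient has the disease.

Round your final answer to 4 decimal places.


Let D = has disease, + = positive test

Given:
- P(D) = 0.0593 (prevalence)
- P(+|D) = 0.9900 (sensitivity)
- P(-|¬D) = 0.8271 (specificity)
- P(+|¬D) = 0.1729 (false positive rate = 1 - specificity)

Step 1: Find P(+)
P(+) = P(+|D)P(D) + P(+|¬D)P(¬D)
     = 0.9900 × 0.0593 + 0.1729 × 0.9407
     = 0.05870700 + 0.16264703
     = 0.22135403

Step 2: Apply Bayes' theorem for P(D|+)
P(D|+) = P(+|D)P(D) / P(+)
       = 0.05870700 / 0.22135403
       = 0.2652


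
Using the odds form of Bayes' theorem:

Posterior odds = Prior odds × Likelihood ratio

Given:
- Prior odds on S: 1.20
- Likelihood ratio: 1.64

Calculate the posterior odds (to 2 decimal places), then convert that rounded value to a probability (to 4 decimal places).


Step 1: Calculate posterior odds
Posterior odds = Prior odds × LR
               = 1.20 × 1.64
               = 1.97

Step 2: Convert to probability
P(S|E) = Posterior odds / (1 + Posterior odds)
       = 1.97 / (1 + 1.97)
       = 1.97 / 2.97
       = 0.6633

The evidence increased P(S) from 0.5455 to 0.6633.


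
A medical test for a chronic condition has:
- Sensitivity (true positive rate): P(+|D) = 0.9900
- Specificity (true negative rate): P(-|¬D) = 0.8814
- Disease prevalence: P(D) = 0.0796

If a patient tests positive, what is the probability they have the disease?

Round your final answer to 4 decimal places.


Let D = has disease, + = positive test

Given:
- P(D) = 0.0796 (prevalence)
- P(+|D) = 0.9900 (sensitivity)
- P(-|¬D) = 0.8814 (specificity)
- P(+|¬D) = 0.1186 (false positive rate = 1 - specificity)

Step 1: Find P(+)
P(+) = P(+|D)P(D) + P(+|¬D)P(¬D)
     = 0.9900 × 0.0796 + 0.1186 × 0.9204
     = 0.07880400 + 0.10915944
     = 0.18796344

Step 2: Apply Bayes' theorem for P(D|+)
P(D|+) = P(+|D)P(D) / P(+)
       = 0.07880400 / 0.18796344
       = 0.4193


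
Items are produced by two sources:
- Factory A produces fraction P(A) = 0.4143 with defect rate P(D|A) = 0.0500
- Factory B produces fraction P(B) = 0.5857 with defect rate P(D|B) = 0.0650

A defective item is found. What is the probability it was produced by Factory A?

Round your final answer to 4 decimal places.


Let A = from Factory A, D = defective

Given:
- P(A) = 0.4143, P(B) = 0.5857
- P(D|A) = 0.0500, P(D|B) = 0.0650

Step 1: Find P(D)
P(D) = P(D|A)P(A) + P(D|B)P(B)
     = 0.0500 × 0.4143 + 0.0650 × 0.5857
     = 0.02071500 + 0.03807050
     = 0.05878550

Step 2: Apply Bayes' theorem
P(A|D) = P(D|A)P(A) / P(D)
       = 0.02071500 / 0.05878550
       = 0.3524


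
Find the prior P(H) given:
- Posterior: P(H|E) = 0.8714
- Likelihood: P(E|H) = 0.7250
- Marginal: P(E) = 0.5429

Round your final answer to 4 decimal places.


From Bayes' theorem: P(H|E) = P(E|H) × P(H) / P(E)

Rearranging for P(H):
P(H) = P(H|E) × P(E) / P(E|H)
     = 0.8714 × 0.5429 / 0.7250
     = 0.47308306 / 0.7250
     = 0.6525


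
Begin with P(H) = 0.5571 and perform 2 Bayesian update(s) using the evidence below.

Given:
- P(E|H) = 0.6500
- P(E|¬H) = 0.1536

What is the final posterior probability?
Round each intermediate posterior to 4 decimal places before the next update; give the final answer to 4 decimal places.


Sequential Bayesian updating:

Initial prior: P(H) = 0.5571

Update 1:
  P(E) = 0.6500 × 0.5571 + 0.1536 × 0.4429 = 0.36211500 + 0.06802944 = 0.43014444
  P(H|E) = 0.36211500 / 0.43014444 = 0.8418

Update 2:
  P(E) = 0.6500 × 0.8418 + 0.1536 × 0.1582 = 0.54717000 + 0.02429952 = 0.57146952
  P(H|E) = 0.54717000 / 0.57146952 = 0.9575

Final posterior: 0.9575


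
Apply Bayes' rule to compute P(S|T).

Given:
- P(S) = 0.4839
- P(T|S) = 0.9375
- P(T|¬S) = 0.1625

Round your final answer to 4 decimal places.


Bayes' theorem: P(S|T) = P(T|S) × P(S) / P(T)

Step 1: Calculate P(T) using law of total probability
P(T) = P(T|S)P(S) + P(T|¬S)P(¬S)
     = 0.9375 × 0.4839 + 0.1625 × 0.5161
     = 0.45365625 + 0.08386625
     = 0.53752250

Step 2: Apply Bayes' theorem
P(S|T) = P(T|S) × P(S) / P(T)
       = 0.45365625 / 0.53752250
       = 0.8440


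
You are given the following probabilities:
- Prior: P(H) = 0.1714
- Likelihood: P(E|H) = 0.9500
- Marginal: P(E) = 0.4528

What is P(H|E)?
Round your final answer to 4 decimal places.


Using Bayes' theorem:

P(H|E) = P(E|H) × P(H) / P(E)
       = 0.9500 × 0.1714 / 0.4528
       = 0.16283000 / 0.4528
       = 0.3596

The evidence strengthens our belief in H.
Prior: 0.1714 → Posterior: 0.3596


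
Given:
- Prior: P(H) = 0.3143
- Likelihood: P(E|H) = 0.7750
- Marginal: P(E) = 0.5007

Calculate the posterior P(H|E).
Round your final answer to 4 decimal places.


Using Bayes' theorem:

P(H|E) = P(E|H) × P(H) / P(E)
       = 0.7750 × 0.3143 / 0.5007
       = 0.24358250 / 0.5007
       = 0.4865

The evidence strengthens our belief in H.
Prior: 0.3143 → Posterior: 0.4865


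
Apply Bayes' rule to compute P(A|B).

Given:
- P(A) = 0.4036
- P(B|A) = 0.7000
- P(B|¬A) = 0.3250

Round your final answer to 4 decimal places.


Bayes' theorem: P(A|B) = P(B|A) × P(A) / P(B)

Step 1: Calculate P(B) using law of total probability
P(B) = P(B|A)P(A) + P(B|¬A)P(¬A)
     = 0.7000 × 0.4036 + 0.3250 × 0.5964
     = 0.28252000 + 0.19383000
     = 0.47635000

Step 2: Apply Bayes' theorem
P(A|B) = P(B|A) × P(A) / P(B)
       = 0.28252000 / 0.47635000
       = 0.5931


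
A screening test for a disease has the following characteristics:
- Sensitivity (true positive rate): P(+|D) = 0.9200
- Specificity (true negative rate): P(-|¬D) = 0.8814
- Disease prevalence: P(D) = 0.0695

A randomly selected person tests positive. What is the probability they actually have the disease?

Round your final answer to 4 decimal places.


Let D = has disease, + = positive test

Given:
- P(D) = 0.0695 (prevalence)
- P(+|D) = 0.9200 (sensitivity)
- P(-|¬D) = 0.8814 (specificity)
- P(+|¬D) = 0.1186 (false positive rate = 1 - specificity)

Step 1: Find P(+)
P(+) = P(+|D)P(D) + P(+|¬D)P(¬D)
     = 0.9200 × 0.0695 + 0.1186 × 0.9305
     = 0.06394000 + 0.11035730
     = 0.17429730

Step 2: Apply Bayes' theorem for P(D|+)
P(D|+) = P(+|D)P(D) / P(+)
       = 0.06394000 / 0.17429730
       = 0.3668


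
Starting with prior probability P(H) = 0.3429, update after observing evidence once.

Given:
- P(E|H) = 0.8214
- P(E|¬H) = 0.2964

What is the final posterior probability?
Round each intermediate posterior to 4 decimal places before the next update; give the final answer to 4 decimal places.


Sequential Bayesian updating:

Initial prior: P(H) = 0.3429

Update 1:
  P(E) = 0.8214 × 0.3429 + 0.2964 × 0.6571 = 0.28165806 + 0.19476444 = 0.47642250
  P(H|E) = 0.28165806 / 0.47642250 = 0.5912

Final posterior: 0.5912


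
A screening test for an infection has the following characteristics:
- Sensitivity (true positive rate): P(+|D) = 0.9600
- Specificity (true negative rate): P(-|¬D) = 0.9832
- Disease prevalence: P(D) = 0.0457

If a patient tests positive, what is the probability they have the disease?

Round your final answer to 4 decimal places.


Let D = has disease, + = positive test

Given:
- P(D) = 0.0457 (prevalence)
- P(+|D) = 0.9600 (sensitivity)
- P(-|¬D) = 0.9832 (specificity)
- P(+|¬D) = 0.0168 (false positive rate = 1 - specificity)

Step 1: Find P(+)
P(+) = P(+|D)P(D) + P(+|¬D)P(¬D)
     = 0.9600 × 0.0457 + 0.0168 × 0.9543
     = 0.04387200 + 0.01603224
     = 0.05990424

Step 2: Apply Bayes' theorem for P(D|+)
P(D|+) = P(+|D)P(D) / P(+)
       = 0.04387200 / 0.05990424
       = 0.7324


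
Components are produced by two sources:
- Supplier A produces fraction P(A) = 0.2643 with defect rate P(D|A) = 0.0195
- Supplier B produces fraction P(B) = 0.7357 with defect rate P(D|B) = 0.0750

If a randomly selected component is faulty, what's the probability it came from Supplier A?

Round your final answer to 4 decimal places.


Let A = from Supplier A, D = faulty

Given:
- P(A) = 0.2643, P(B) = 0.7357
- P(D|A) = 0.0195, P(D|B) = 0.0750

Step 1: Find P(D)
P(D) = P(D|A)P(A) + P(D|B)P(B)
     = 0.0195 × 0.2643 + 0.0750 × 0.7357
     = 0.00515385 + 0.05517750
     = 0.06033135

Step 2: Apply Bayes' theorem
P(A|D) = P(D|A)P(A) / P(D)
       = 0.00515385 / 0.06033135
       = 0.0854


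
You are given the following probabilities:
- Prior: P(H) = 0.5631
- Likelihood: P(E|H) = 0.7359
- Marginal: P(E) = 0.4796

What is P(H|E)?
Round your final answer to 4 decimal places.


Using Bayes' theorem:

P(H|E) = P(E|H) × P(H) / P(E)
       = 0.7359 × 0.5631 / 0.4796
       = 0.41438529 / 0.4796
       = 0.8640

The evidence strengthens our belief in H.
Prior: 0.5631 → Posterior: 0.8640


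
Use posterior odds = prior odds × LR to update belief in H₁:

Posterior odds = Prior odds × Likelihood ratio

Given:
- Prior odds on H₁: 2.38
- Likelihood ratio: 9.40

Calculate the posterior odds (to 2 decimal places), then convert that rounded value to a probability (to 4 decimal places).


Step 1: Calculate posterior odds
Posterior odds = Prior odds × LR
               = 2.38 × 9.40
               = 22.37

Step 2: Convert to probability
P(H₁|E) = Posterior odds / (1 + Posterior odds)
       = 22.37 / (1 + 22.37)
       = 22.37 / 23.37
       = 0.9572

The evidence increased P(H₁) from 0.7041 to 0.9572.


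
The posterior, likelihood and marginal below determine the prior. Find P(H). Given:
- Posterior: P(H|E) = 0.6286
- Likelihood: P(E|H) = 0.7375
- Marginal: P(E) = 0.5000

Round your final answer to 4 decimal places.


From Bayes' theorem: P(H|E) = P(E|H) × P(H) / P(E)

Rearranging for P(H):
P(H) = P(H|E) × P(E) / P(E|H)
     = 0.6286 × 0.5000 / 0.7375
     = 0.31430000 / 0.7375
     = 0.4262


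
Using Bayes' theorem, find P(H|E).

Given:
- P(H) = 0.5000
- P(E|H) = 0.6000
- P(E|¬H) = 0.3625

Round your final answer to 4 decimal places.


Bayes' theorem: P(H|E) = P(E|H) × P(H) / P(E)

Step 1: Calculate P(E) using law of total probability
P(E) = P(E|H)P(H) + P(E|¬H)P(¬H)
     = 0.6000 × 0.5000 + 0.3625 × 0.5000
     = 0.30000000 + 0.18125000
     = 0.48125000

Step 2: Apply Bayes' theorem
P(H|E) = P(E|H) × P(H) / P(E)
       = 0.30000000 / 0.48125000
       = 0.6234


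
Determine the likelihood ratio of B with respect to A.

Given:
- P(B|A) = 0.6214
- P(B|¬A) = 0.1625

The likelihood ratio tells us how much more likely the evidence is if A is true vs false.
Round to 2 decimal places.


Likelihood Ratio (LR) = P(B|A) / P(B|¬A)

LR = 0.6214 / 0.1625
   = 3.82

The evidence is 3.82 times more likely if A is true than if A is false.
Because LR exceeds 1, B is evidence for A.


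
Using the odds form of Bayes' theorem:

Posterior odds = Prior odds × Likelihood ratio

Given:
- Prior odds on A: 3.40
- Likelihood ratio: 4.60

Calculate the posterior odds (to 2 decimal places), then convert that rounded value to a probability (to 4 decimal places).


Step 1: Calculate posterior odds
Posterior odds = Prior odds × LR
               = 3.40 × 4.60
               = 15.64

Step 2: Convert to probability
P(A|E) = Posterior odds / (1 + Posterior odds)
       = 15.64 / (1 + 15.64)
       = 15.64 / 16.64
       = 0.9399

The evidence increased P(A) from 0.7727 to 0.9399.


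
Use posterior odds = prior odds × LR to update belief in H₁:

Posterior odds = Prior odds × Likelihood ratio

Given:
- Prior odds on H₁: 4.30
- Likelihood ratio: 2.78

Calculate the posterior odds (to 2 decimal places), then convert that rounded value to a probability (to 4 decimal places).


Step 1: Calculate posterior odds
Posterior odds = Prior odds × LR
               = 4.30 × 2.78
               = 11.95

Step 2: Convert to probability
P(H₁|E) = Posterior odds / (1 + Posterior odds)
       = 11.95 / (1 + 11.95)
       = 11.95 / 12.95
       = 0.9228

The evidence increased P(H₁) from 0.8113 to 0.9228.


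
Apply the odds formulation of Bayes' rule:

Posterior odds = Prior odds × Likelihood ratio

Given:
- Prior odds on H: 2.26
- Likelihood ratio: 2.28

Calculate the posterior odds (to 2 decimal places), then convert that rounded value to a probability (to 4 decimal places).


Step 1: Calculate posterior odds
Posterior odds = Prior odds × LR
               = 2.26 × 2.28
               = 5.15

Step 2: Convert to probability
P(H|E) = Posterior odds / (1 + Posterior odds)
       = 5.15 / (1 + 5.15)
       = 5.15 / 6.15
       = 0.8374

The evidence increased P(H) from 0.6933 to 0.8374.


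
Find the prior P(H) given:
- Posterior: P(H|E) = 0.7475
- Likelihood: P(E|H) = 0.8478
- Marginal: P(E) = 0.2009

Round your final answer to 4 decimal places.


From Bayes' theorem: P(H|E) = P(E|H) × P(H) / P(E)

Rearranging for P(H):
P(H) = P(H|E) × P(E) / P(E|H)
     = 0.7475 × 0.2009 / 0.8478
     = 0.15017275 / 0.8478
     = 0.1771


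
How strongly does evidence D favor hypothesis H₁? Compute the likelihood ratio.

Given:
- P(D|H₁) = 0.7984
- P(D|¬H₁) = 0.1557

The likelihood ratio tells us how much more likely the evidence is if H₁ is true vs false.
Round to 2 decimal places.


Likelihood Ratio (LR) = P(D|H₁) / P(D|¬H₁)

LR = 0.7984 / 0.1557
   = 5.13

The evidence is 5.13 times more likely if H₁ is true than if H₁ is false.
Because LR exceeds 1, D is evidence for H₁.


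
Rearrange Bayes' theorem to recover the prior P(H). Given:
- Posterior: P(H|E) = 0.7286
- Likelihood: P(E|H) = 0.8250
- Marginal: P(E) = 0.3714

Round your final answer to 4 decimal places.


From Bayes' theorem: P(H|E) = P(E|H) × P(H) / P(E)

Rearranging for P(H):
P(H) = P(H|E) × P(E) / P(E|H)
     = 0.7286 × 0.3714 / 0.8250
     = 0.27060204 / 0.8250
     = 0.3280


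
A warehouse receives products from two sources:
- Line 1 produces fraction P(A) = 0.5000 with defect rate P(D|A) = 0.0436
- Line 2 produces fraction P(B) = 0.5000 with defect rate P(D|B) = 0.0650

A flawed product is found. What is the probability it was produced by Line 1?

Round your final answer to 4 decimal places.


Let A = from Line 1, D = flawed

Given:
- P(A) = 0.5000, P(B) = 0.5000
- P(D|A) = 0.0436, P(D|B) = 0.0650

Step 1: Find P(D)
P(D) = P(D|A)P(A) + P(D|B)P(B)
     = 0.0436 × 0.5000 + 0.0650 × 0.5000
     = 0.02180000 + 0.03250000
     = 0.05430000

Step 2: Apply Bayes' theorem
P(A|D) = P(D|A)P(A) / P(D)
       = 0.02180000 / 0.05430000
       = 0.4015


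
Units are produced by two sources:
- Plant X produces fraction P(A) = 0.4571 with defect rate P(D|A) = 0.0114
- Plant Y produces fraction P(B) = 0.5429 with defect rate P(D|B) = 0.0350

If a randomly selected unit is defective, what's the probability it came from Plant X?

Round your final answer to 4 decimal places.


Let A = from Plant X, D = defective

Given:
- P(A) = 0.4571, P(B) = 0.5429
- P(D|A) = 0.0114, P(D|B) = 0.0350

Step 1: Find P(D)
P(D) = P(D|A)P(A) + P(D|B)P(B)
     = 0.0114 × 0.4571 + 0.0350 × 0.5429
     = 0.00521094 + 0.01900150
     = 0.02421244

Step 2: Apply Bayes' theorem
P(A|D) = P(D|A)P(A) / P(D)
       = 0.00521094 / 0.02421244
       = 0.2152


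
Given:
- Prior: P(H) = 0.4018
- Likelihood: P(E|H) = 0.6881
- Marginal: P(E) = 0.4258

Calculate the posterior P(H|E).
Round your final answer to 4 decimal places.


Using Bayes' theorem:

P(H|E) = P(E|H) × P(H) / P(E)
       = 0.6881 × 0.4018 / 0.4258
       = 0.27647858 / 0.4258
       = 0.6493

The evidence strengthens our belief in H.
Prior: 0.4018 → Posterior: 0.6493


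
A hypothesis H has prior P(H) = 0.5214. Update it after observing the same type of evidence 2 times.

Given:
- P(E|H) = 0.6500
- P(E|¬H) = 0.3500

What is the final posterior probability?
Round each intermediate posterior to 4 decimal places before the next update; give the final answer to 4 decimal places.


Sequential Bayesian updating:

Initial prior: P(H) = 0.5214

Update 1:
  P(E) = 0.6500 × 0.5214 + 0.3500 × 0.4786 = 0.33891000 + 0.16751000 = 0.50642000
  P(H|E) = 0.33891000 / 0.50642000 = 0.6692

Update 2:
  P(E) = 0.6500 × 0.6692 + 0.3500 × 0.3308 = 0.43498000 + 0.11578000 = 0.55076000
  P(H|E) = 0.43498000 / 0.55076000 = 0.7898

Final posterior: 0.7898


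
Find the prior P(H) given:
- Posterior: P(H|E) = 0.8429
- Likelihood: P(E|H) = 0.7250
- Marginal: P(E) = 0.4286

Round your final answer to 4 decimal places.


From Bayes' theorem: P(H|E) = P(E|H) × P(H) / P(E)

Rearranging for P(H):
P(H) = P(H|E) × P(E) / P(E|H)
     = 0.8429 × 0.4286 / 0.7250
     = 0.36126694 / 0.7250
     = 0.4983


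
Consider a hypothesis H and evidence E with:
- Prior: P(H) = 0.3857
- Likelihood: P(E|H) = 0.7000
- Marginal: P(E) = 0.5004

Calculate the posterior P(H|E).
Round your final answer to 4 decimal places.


Using Bayes' theorem:

P(H|E) = P(E|H) × P(H) / P(E)
       = 0.7000 × 0.3857 / 0.5004
       = 0.26999000 / 0.5004
       = 0.5395

The evidence strengthens our belief in H.
Prior: 0.3857 → Posterior: 0.5395


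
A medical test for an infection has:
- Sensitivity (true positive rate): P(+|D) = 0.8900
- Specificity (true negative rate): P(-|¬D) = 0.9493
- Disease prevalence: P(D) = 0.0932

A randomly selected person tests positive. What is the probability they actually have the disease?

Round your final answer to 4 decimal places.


Let D = has disease, + = positive test

Given:
- P(D) = 0.0932 (prevalence)
- P(+|D) = 0.8900 (sensitivity)
- P(-|¬D) = 0.9493 (specificity)
- P(+|¬D) = 0.0507 (false positive rate = 1 - specificity)

Step 1: Find P(+)
P(+) = P(+|D)P(D) + P(+|¬D)P(¬D)
     = 0.8900 × 0.0932 + 0.0507 × 0.9068
     = 0.08294800 + 0.04597476
     = 0.12892276

Step 2: Apply Bayes' theorem for P(D|+)
P(D|+) = P(+|D)P(D) / P(+)
       = 0.08294800 / 0.12892276
       = 0.6434


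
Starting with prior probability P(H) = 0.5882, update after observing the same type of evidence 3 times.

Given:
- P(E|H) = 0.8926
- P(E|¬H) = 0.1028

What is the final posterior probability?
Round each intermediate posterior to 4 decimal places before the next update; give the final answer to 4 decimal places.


Sequential Bayesian updating:

Initial prior: P(H) = 0.5882

Update 1:
  P(E) = 0.8926 × 0.5882 + 0.1028 × 0.4118 = 0.52502732 + 0.04233304 = 0.56736036
  P(H|E) = 0.52502732 / 0.56736036 = 0.9254

Update 2:
  P(E) = 0.8926 × 0.9254 + 0.1028 × 0.0746 = 0.82601204 + 0.00766888 = 0.83368092
  P(H|E) = 0.82601204 / 0.83368092 = 0.9908

Update 3:
  P(E) = 0.8926 × 0.9908 + 0.1028 × 0.0092 = 0.88438808 + 0.00094576 = 0.88533384
  P(H|E) = 0.88438808 / 0.88533384 = 0.9989

Final posterior: 0.9989


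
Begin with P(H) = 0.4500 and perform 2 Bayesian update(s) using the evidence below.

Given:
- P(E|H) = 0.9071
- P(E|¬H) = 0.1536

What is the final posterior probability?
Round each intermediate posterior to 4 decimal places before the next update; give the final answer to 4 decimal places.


Sequential Bayesian updating:

Initial prior: P(H) = 0.4500

Update 1:
  P(E) = 0.9071 × 0.4500 + 0.1536 × 0.5500 = 0.40819500 + 0.08448000 = 0.49267500
  P(H|E) = 0.40819500 / 0.49267500 = 0.8285

Update 2:
  P(E) = 0.9071 × 0.8285 + 0.1536 × 0.1715 = 0.75153235 + 0.02634240 = 0.77787475
  P(H|E) = 0.75153235 / 0.77787475 = 0.9661

Final posterior: 0.9661


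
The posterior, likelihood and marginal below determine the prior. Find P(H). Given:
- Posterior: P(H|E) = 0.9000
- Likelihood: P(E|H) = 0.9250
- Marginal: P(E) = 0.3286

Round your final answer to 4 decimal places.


From Bayes' theorem: P(H|E) = P(E|H) × P(H) / P(E)

Rearranging for P(H):
P(H) = P(H|E) × P(E) / P(E|H)
     = 0.9000 × 0.3286 / 0.9250
     = 0.29574000 / 0.9250
     = 0.3197


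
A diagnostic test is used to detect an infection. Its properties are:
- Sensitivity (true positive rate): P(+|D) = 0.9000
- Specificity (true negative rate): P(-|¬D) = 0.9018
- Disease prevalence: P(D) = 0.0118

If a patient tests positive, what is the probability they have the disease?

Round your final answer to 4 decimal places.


Let D = has disease, + = positive test

Given:
- P(D) = 0.0118 (prevalence)
- P(+|D) = 0.9000 (sensitivity)
- P(-|¬D) = 0.9018 (specificity)
- P(+|¬D) = 0.0982 (false positive rate = 1 - specificity)

Step 1: Find P(+)
P(+) = P(+|D)P(D) + P(+|¬D)P(¬D)
     = 0.9000 × 0.0118 + 0.0982 × 0.9882
     = 0.01062000 + 0.09704124
     = 0.10766124

Step 2: Apply Bayes' theorem for P(D|+)
P(D|+) = P(+|D)P(D) / P(+)
       = 0.01062000 / 0.10766124
       = 0.0986


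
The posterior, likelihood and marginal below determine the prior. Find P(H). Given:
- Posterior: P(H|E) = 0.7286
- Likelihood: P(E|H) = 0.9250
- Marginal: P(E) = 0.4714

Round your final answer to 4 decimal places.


From Bayes' theorem: P(H|E) = P(E|H) × P(H) / P(E)

Rearranging for P(H):
P(H) = P(H|E) × P(E) / P(E|H)
     = 0.7286 × 0.4714 / 0.9250
     = 0.34346204 / 0.9250
     = 0.3713


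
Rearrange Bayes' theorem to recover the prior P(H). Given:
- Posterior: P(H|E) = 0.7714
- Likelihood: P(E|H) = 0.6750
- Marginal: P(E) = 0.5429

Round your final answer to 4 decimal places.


From Bayes' theorem: P(H|E) = P(E|H) × P(H) / P(E)

Rearranging for P(H):
P(H) = P(H|E) × P(E) / P(E|H)
     = 0.7714 × 0.5429 / 0.6750
     = 0.41879306 / 0.6750
     = 0.6204


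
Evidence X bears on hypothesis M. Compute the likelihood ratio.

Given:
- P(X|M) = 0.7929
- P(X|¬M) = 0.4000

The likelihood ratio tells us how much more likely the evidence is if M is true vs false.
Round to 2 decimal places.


Likelihood Ratio (LR) = P(X|M) / P(X|¬M)

LR = 0.7929 / 0.4000
   = 1.98

The evidence is 1.98 times more likely if M is true than if M is false.
LR > 1, so observing X raises the odds in favor of M.


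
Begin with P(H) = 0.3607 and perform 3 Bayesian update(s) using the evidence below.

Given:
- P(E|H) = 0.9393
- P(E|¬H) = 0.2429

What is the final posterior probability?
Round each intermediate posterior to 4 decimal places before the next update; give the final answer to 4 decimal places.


Sequential Bayesian updating:

Initial prior: P(H) = 0.3607

Update 1:
  P(E) = 0.9393 × 0.3607 + 0.2429 × 0.6393 = 0.33880551 + 0.15528597 = 0.49409148
  P(H|E) = 0.33880551 / 0.49409148 = 0.6857

Update 2:
  P(E) = 0.9393 × 0.6857 + 0.2429 × 0.3143 = 0.64407801 + 0.07634347 = 0.72042148
  P(H|E) = 0.64407801 / 0.72042148 = 0.8940

Update 3:
  P(E) = 0.9393 × 0.8940 + 0.2429 × 0.1060 = 0.83973420 + 0.02574740 = 0.86548160
  P(H|E) = 0.83973420 / 0.86548160 = 0.9703

Final posterior: 0.9703


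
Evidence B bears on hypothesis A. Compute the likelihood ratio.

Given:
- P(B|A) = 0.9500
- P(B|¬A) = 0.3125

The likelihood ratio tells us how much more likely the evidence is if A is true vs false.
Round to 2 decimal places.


Likelihood Ratio (LR) = P(B|A) / P(B|¬A)

LR = 0.9500 / 0.3125
   = 3.04

The evidence is 3.04 times more likely if A is true than if A is false.
Because LR exceeds 1, B is evidence for A.


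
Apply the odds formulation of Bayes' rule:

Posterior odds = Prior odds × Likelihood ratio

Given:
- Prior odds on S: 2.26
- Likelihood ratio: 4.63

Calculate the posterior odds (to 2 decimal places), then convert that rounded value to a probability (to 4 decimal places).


Step 1: Calculate posterior odds
Posterior odds = Prior odds × LR
               = 2.26 × 4.63
               = 10.46

Step 2: Convert to probability
P(S|E) = Posterior odds / (1 + Posterior odds)
       = 10.46 / (1 + 10.46)
       = 10.46 / 11.46
       = 0.9127

The evidence increased P(S) from 0.6933 to 0.9127.


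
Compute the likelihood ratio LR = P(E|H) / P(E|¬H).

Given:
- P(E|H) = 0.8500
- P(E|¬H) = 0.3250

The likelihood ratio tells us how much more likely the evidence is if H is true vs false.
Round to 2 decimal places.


Likelihood Ratio (LR) = P(E|H) / P(E|¬H)

LR = 0.8500 / 0.3250
   = 2.62

The evidence is 2.62 times more likely if H is true than if H is false.
Because LR exceeds 1, E is evidence for H.


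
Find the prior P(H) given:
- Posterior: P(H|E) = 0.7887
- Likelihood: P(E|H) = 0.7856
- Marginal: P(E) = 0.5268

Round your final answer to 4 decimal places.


From Bayes' theorem: P(H|E) = P(E|H) × P(H) / P(E)

Rearranging for P(H):
P(H) = P(H|E) × P(E) / P(E|H)
     = 0.7887 × 0.5268 / 0.7856
     = 0.41548716 / 0.7856
     = 0.5289


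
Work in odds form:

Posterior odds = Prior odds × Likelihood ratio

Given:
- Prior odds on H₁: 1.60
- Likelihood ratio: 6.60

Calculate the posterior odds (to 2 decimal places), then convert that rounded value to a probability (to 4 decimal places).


Step 1: Calculate posterior odds
Posterior odds = Prior odds × LR
               = 1.60 × 6.60
               = 10.56

Step 2: Convert to probability
P(H₁|E) = Posterior odds / (1 + Posterior odds)
       = 10.56 / (1 + 10.56)
       = 10.56 / 11.56
       = 0.9135

The evidence increased P(H₁) from 0.6154 to 0.9135.


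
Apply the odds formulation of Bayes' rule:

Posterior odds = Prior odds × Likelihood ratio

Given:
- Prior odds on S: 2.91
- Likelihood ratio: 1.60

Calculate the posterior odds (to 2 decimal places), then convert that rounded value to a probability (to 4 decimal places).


Step 1: Calculate posterior odds
Posterior odds = Prior odds × LR
               = 2.91 × 1.60
               = 4.66

Step 2: Convert to probability
P(S|E) = Posterior odds / (1 + Posterior odds)
       = 4.66 / (1 + 4.66)
       = 4.66 / 5.66
       = 0.8233

The evidence increased P(S) from 0.7442 to 0.8233.


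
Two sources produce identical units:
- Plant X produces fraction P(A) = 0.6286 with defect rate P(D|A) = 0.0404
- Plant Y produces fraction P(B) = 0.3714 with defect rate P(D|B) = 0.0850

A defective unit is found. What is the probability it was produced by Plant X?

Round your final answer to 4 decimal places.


Let A = from Plant X, D = defective

Given:
- P(A) = 0.6286, P(B) = 0.3714
- P(D|A) = 0.0404, P(D|B) = 0.0850

Step 1: Find P(D)
P(D) = P(D|A)P(A) + P(D|B)P(B)
     = 0.0404 × 0.6286 + 0.0850 × 0.3714
     = 0.02539544 + 0.03156900
     = 0.05696444

Step 2: Apply Bayes' theorem
P(A|D) = P(D|A)P(A) / P(D)
       = 0.02539544 / 0.05696444
       = 0.4458


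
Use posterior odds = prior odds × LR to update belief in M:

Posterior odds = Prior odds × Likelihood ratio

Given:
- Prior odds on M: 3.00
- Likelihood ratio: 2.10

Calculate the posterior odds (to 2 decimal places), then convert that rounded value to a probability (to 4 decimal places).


Step 1: Calculate posterior odds
Posterior odds = Prior odds × LR
               = 3.00 × 2.10
               = 6.30

Step 2: Convert to probability
P(M|E) = Posterior odds / (1 + Posterior odds)
       = 6.30 / (1 + 6.30)
       = 6.30 / 7.30
       = 0.8630

The evidence increased P(M) from 0.7500 to 0.8630.


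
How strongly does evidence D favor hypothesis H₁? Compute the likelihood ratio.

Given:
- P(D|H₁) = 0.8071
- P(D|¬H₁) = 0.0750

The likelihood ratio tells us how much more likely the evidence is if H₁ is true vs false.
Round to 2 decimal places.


Likelihood Ratio (LR) = P(D|H₁) / P(D|¬H₁)

LR = 0.8071 / 0.0750
   = 10.76

The evidence is 10.76 times more likely if H₁ is true than if H₁ is false.
Since LR > 1, the evidence supports H₁ over ¬H₁.


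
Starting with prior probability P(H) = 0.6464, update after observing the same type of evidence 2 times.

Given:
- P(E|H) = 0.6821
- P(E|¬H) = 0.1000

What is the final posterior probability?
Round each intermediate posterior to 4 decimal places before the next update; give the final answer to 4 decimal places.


Sequential Bayesian updating:

Initial prior: P(H) = 0.6464

Update 1:
  P(E) = 0.6821 × 0.6464 + 0.1000 × 0.3536 = 0.44090944 + 0.03536000 = 0.47626944
  P(H|E) = 0.44090944 / 0.47626944 = 0.9258

Update 2:
  P(E) = 0.6821 × 0.9258 + 0.1000 × 0.0742 = 0.63148818 + 0.00742000 = 0.63890818
  P(H|E) = 0.63148818 / 0.63890818 = 0.9884

Final posterior: 0.9884


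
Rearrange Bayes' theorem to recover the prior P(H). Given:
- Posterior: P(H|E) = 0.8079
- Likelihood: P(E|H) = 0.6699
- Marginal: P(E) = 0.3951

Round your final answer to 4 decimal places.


From Bayes' theorem: P(H|E) = P(E|H) × P(H) / P(E)

Rearranging for P(H):
P(H) = P(H|E) × P(E) / P(E|H)
     = 0.8079 × 0.3951 / 0.6699
     = 0.31920129 / 0.6699
     = 0.4765


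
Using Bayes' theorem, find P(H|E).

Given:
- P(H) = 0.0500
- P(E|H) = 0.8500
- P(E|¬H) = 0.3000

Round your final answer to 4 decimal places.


Bayes' theorem: P(H|E) = P(E|H) × P(H) / P(E)

Step 1: Calculate P(E) using law of total probability
P(E) = P(E|H)P(H) + P(E|¬H)P(¬H)
     = 0.8500 × 0.0500 + 0.3000 × 0.9500
     = 0.04250000 + 0.28500000
     = 0.32750000

Step 2: Apply Bayes' theorem
P(H|E) = P(E|H) × P(H) / P(E)
       = 0.04250000 / 0.32750000
       = 0.1298


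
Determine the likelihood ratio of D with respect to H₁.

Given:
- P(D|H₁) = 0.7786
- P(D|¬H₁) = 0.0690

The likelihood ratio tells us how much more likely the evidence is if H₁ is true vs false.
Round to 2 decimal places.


Likelihood Ratio (LR) = P(D|H₁) / P(D|¬H₁)

LR = 0.7786 / 0.0690
   = 11.28

The evidence is 11.28 times more likely if H₁ is true than if H₁ is false.
Since LR > 1, the evidence supports H₁ over ¬H₁.


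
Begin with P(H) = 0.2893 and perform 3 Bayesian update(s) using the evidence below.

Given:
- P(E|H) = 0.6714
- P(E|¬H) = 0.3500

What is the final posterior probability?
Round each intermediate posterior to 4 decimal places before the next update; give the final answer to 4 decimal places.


Sequential Bayesian updating:

Initial prior: P(H) = 0.2893

Update 1:
  P(E) = 0.6714 × 0.2893 + 0.3500 × 0.7107 = 0.19423602 + 0.24874500 = 0.44298102
  P(H|E) = 0.19423602 / 0.44298102 = 0.4385

Update 2:
  P(E) = 0.6714 × 0.4385 + 0.3500 × 0.5615 = 0.29440890 + 0.19652500 = 0.49093390
  P(H|E) = 0.29440890 / 0.49093390 = 0.5997

Update 3:
  P(E) = 0.6714 × 0.5997 + 0.3500 × 0.4003 = 0.40263858 + 0.14010500 = 0.54274358
  P(H|E) = 0.40263858 / 0.54274358 = 0.7419

Final posterior: 0.7419


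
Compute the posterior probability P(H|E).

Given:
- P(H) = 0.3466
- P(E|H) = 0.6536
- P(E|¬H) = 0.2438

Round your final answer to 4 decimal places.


Bayes' theorem: P(H|E) = P(E|H) × P(H) / P(E)

Step 1: Calculate P(E) using law of total probability
P(E) = P(E|H)P(H) + P(E|¬H)P(¬H)
     = 0.6536 × 0.3466 + 0.2438 × 0.6534
     = 0.22653776 + 0.15929892
     = 0.38583668

Step 2: Apply Bayes' theorem
P(H|E) = P(E|H) × P(H) / P(E)
       = 0.22653776 / 0.38583668
       = 0.5871


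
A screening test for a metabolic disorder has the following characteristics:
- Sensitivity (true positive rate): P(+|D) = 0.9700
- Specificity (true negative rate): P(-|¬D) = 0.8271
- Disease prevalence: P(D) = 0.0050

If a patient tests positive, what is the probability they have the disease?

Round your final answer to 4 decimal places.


Let D = has disease, + = positive test

Given:
- P(D) = 0.0050 (prevalence)
- P(+|D) = 0.9700 (sensitivity)
- P(-|¬D) = 0.8271 (specificity)
- P(+|¬D) = 0.1729 (false positive rate = 1 - specificity)

Step 1: Find P(+)
P(+) = P(+|D)P(D) + P(+|¬D)P(¬D)
     = 0.9700 × 0.0050 + 0.1729 × 0.9950
     = 0.00485000 + 0.17203550
     = 0.17688550

Step 2: Apply Bayes' theorem for P(D|+)
P(D|+) = P(+|D)P(D) / P(+)
       = 0.00485000 / 0.17688550
       = 0.0274


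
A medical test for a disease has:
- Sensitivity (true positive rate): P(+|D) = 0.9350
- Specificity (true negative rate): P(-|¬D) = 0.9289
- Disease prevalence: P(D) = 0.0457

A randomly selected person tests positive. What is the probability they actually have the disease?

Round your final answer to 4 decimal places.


Let D = has disease, + = positive test

Given:
- P(D) = 0.0457 (prevalence)
- P(+|D) = 0.9350 (sensitivity)
- P(-|¬D) = 0.9289 (specificity)
- P(+|¬D) = 0.0711 (false positive rate = 1 - specificity)

Step 1: Find P(+)
P(+) = P(+|D)P(D) + P(+|¬D)P(¬D)
     = 0.9350 × 0.0457 + 0.0711 × 0.9543
     = 0.04272950 + 0.06785073
     = 0.11058023

Step 2: Apply Bayes' theorem for P(D|+)
P(D|+) = P(+|D)P(D) / P(+)
       = 0.04272950 / 0.11058023
       = 0.3864


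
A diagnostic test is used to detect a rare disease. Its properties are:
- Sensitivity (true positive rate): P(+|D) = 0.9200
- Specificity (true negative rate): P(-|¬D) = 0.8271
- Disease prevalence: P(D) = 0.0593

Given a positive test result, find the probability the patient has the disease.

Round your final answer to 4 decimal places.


Let D = has disease, + = positive test

Given:
- P(D) = 0.0593 (prevalence)
- P(+|D) = 0.9200 (sensitivity)
- P(-|¬D) = 0.8271 (specificity)
- P(+|¬D) = 0.1729 (false positive rate = 1 - specificity)

Step 1: Find P(+)
P(+) = P(+|D)P(D) + P(+|¬D)P(¬D)
     = 0.9200 × 0.0593 + 0.1729 × 0.9407
     = 0.05455600 + 0.16264703
     = 0.21720303

Step 2: Apply Bayes' theorem for P(D|+)
P(D|+) = P(+|D)P(D) / P(+)
       = 0.05455600 / 0.21720303
       = 0.2512


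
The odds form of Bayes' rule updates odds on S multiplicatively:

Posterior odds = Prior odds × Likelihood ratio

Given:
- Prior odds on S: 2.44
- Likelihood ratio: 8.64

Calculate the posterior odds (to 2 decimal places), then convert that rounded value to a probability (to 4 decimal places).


Step 1: Calculate posterior odds
Posterior odds = Prior odds × LR
               = 2.44 × 8.64
               = 21.08

Step 2: Convert to probability
P(S|E) = Posterior odds / (1 + Posterior odds)
       = 21.08 / (1 + 21.08)
       = 21.08 / 22.08
       = 0.9547

The evidence increased P(S) from 0.7093 to 0.9547.


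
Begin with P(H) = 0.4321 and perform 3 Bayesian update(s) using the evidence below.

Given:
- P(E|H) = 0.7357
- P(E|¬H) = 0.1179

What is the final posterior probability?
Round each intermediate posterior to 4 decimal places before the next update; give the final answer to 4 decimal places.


Sequential Bayesian updating:

Initial prior: P(H) = 0.4321

Update 1:
  P(E) = 0.7357 × 0.4321 + 0.1179 × 0.5679 = 0.31789597 + 0.06695541 = 0.38485138
  P(H|E) = 0.31789597 / 0.38485138 = 0.8260

Update 2:
  P(E) = 0.7357 × 0.8260 + 0.1179 × 0.1740 = 0.60768820 + 0.02051460 = 0.62820280
  P(H|E) = 0.60768820 / 0.62820280 = 0.9673

Update 3:
  P(E) = 0.7357 × 0.9673 + 0.1179 × 0.0327 = 0.71164261 + 0.00385533 = 0.71549794
  P(H|E) = 0.71164261 / 0.71549794 = 0.9946

Final posterior: 0.9946
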